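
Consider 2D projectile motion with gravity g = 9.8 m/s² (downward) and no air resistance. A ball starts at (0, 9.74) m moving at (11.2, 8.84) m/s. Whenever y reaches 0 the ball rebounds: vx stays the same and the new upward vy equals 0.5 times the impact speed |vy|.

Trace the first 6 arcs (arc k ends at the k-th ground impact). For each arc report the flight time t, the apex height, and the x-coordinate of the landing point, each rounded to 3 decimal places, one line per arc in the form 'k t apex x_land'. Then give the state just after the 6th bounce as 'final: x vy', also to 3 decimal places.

Arc 1: start y=9.740, vy=8.840 → t=2.576, apex=13.727, x_land=28.849, impact vy=-16.403
  bounce: vy ← 0.5·16.403 = 8.201
Arc 2: start y=0.000, vy=8.201 → t=1.674, apex=3.432, x_land=47.595, impact vy=-8.201
  bounce: vy ← 0.5·8.201 = 4.101
Arc 3: start y=0.000, vy=4.101 → t=0.837, apex=0.858, x_land=56.968, impact vy=-4.101
  bounce: vy ← 0.5·4.101 = 2.050
Arc 4: start y=0.000, vy=2.050 → t=0.418, apex=0.214, x_land=61.654, impact vy=-2.050
  bounce: vy ← 0.5·2.050 = 1.025
Arc 5: start y=0.000, vy=1.025 → t=0.209, apex=0.054, x_land=63.998, impact vy=-1.025
  bounce: vy ← 0.5·1.025 = 0.513
Arc 6: start y=0.000, vy=0.513 → t=0.105, apex=0.013, x_land=65.169, impact vy=-0.513
  bounce: vy ← 0.5·0.513 = 0.256

1 2.576 13.727 28.849
2 1.674 3.432 47.595
3 0.837 0.858 56.968
4 0.418 0.214 61.654
5 0.209 0.054 63.998
6 0.105 0.013 65.169
final: 65.169 0.256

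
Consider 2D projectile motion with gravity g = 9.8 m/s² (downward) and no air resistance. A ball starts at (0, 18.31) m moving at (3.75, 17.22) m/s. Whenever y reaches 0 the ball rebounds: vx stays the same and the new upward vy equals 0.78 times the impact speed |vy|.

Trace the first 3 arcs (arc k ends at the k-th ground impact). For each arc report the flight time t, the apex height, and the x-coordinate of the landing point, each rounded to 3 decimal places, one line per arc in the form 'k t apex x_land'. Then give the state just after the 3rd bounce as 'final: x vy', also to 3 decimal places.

1 4.369 33.439 16.386
2 4.075 20.344 31.668
3 3.179 12.377 43.588
final: 43.588 12.149

Arc 1: start y=18.310, vy=17.220 → t=4.369, apex=33.439, x_land=16.386, impact vy=-25.601
  bounce: vy ← 0.78·25.601 = 19.969
Arc 2: start y=0.000, vy=19.969 → t=4.075, apex=20.344, x_land=31.668, impact vy=-19.969
  bounce: vy ← 0.78·19.969 = 15.576
Arc 3: start y=0.000, vy=15.576 → t=3.179, apex=12.377, x_land=43.588, impact vy=-15.576
  bounce: vy ← 0.78·15.576 = 12.149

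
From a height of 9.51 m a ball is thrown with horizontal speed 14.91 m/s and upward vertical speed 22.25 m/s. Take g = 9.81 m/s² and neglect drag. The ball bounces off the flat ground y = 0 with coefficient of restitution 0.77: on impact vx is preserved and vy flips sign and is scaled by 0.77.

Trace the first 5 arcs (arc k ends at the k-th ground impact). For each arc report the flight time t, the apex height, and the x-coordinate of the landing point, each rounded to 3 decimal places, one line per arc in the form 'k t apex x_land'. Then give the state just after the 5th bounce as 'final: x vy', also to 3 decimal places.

1 4.930 34.743 73.499
2 4.099 20.599 134.608
3 3.156 12.213 181.663
4 2.430 7.241 217.895
5 1.871 4.293 245.793
final: 245.793 7.067

Arc 1: start y=9.510, vy=22.250 → t=4.930, apex=34.743, x_land=73.499, impact vy=-26.108
  bounce: vy ← 0.77·26.108 = 20.103
Arc 2: start y=0.000, vy=20.103 → t=4.099, apex=20.599, x_land=134.608, impact vy=-20.103
  bounce: vy ← 0.77·20.103 = 15.480
Arc 3: start y=0.000, vy=15.480 → t=3.156, apex=12.213, x_land=181.663, impact vy=-15.480
  bounce: vy ← 0.77·15.480 = 11.919
Arc 4: start y=0.000, vy=11.919 → t=2.430, apex=7.241, x_land=217.895, impact vy=-11.919
  bounce: vy ← 0.77·11.919 = 9.178
Arc 5: start y=0.000, vy=9.178 → t=1.871, apex=4.293, x_land=245.793, impact vy=-9.178
  bounce: vy ← 0.77·9.178 = 7.067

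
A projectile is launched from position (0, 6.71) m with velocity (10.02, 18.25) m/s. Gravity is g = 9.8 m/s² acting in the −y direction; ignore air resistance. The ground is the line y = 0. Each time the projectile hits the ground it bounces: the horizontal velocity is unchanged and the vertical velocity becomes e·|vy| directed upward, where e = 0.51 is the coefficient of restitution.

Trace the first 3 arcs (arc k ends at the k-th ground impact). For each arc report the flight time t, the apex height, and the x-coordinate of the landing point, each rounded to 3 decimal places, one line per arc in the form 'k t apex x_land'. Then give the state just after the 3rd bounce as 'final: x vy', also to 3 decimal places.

Arc 1: start y=6.710, vy=18.250 → t=4.062, apex=23.703, x_land=40.698, impact vy=-21.554
  bounce: vy ← 0.51·21.554 = 10.993
Arc 2: start y=0.000, vy=10.993 → t=2.243, apex=6.165, x_land=63.176, impact vy=-10.993
  bounce: vy ← 0.51·10.993 = 5.606
Arc 3: start y=0.000, vy=5.606 → t=1.144, apex=1.604, x_land=74.640, impact vy=-5.606
  bounce: vy ← 0.51·5.606 = 2.859

1 4.062 23.703 40.698
2 2.243 6.165 63.176
3 1.144 1.604 74.640
final: 74.640 2.859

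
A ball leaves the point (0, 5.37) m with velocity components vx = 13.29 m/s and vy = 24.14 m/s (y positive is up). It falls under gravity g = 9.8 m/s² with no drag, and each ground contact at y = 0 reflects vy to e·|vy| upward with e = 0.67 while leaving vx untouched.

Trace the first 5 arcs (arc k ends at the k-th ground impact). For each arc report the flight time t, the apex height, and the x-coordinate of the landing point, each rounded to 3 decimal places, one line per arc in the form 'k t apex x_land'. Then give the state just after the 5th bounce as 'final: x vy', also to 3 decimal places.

1 5.140 35.102 68.307
2 3.586 15.757 115.972
3 2.403 7.073 147.907
4 1.610 3.175 169.304
5 1.079 1.425 183.639
final: 183.639 3.541

Arc 1: start y=5.370, vy=24.140 → t=5.140, apex=35.102, x_land=68.307, impact vy=-26.230
  bounce: vy ← 0.67·26.230 = 17.574
Arc 2: start y=0.000, vy=17.574 → t=3.586, apex=15.757, x_land=115.972, impact vy=-17.574
  bounce: vy ← 0.67·17.574 = 11.774
Arc 3: start y=0.000, vy=11.774 → t=2.403, apex=7.073, x_land=147.907, impact vy=-11.774
  bounce: vy ← 0.67·11.774 = 7.889
Arc 4: start y=0.000, vy=7.889 → t=1.610, apex=3.175, x_land=169.304, impact vy=-7.889
  bounce: vy ← 0.67·7.889 = 5.286
Arc 5: start y=0.000, vy=5.286 → t=1.079, apex=1.425, x_land=183.639, impact vy=-5.286
  bounce: vy ← 0.67·5.286 = 3.541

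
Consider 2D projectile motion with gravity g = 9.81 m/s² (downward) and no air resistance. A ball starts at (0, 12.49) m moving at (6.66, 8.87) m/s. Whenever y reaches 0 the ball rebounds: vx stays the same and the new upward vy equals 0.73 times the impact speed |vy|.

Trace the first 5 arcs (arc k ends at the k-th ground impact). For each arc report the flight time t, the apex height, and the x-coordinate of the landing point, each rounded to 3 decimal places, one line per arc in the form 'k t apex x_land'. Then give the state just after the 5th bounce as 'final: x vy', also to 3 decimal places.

1 2.738 16.500 18.237
2 2.678 8.793 36.071
3 1.955 4.686 49.090
4 1.427 2.497 58.594
5 1.042 1.331 65.531
final: 65.531 3.730

Arc 1: start y=12.490, vy=8.870 → t=2.738, apex=16.500, x_land=18.237, impact vy=-17.993
  bounce: vy ← 0.73·17.993 = 13.135
Arc 2: start y=0.000, vy=13.135 → t=2.678, apex=8.793, x_land=36.071, impact vy=-13.135
  bounce: vy ← 0.73·13.135 = 9.588
Arc 3: start y=0.000, vy=9.588 → t=1.955, apex=4.686, x_land=49.090, impact vy=-9.588
  bounce: vy ← 0.73·9.588 = 6.999
Arc 4: start y=0.000, vy=6.999 → t=1.427, apex=2.497, x_land=58.594, impact vy=-6.999
  bounce: vy ← 0.73·6.999 = 5.110
Arc 5: start y=0.000, vy=5.110 → t=1.042, apex=1.331, x_land=65.531, impact vy=-5.110
  bounce: vy ← 0.73·5.110 = 3.730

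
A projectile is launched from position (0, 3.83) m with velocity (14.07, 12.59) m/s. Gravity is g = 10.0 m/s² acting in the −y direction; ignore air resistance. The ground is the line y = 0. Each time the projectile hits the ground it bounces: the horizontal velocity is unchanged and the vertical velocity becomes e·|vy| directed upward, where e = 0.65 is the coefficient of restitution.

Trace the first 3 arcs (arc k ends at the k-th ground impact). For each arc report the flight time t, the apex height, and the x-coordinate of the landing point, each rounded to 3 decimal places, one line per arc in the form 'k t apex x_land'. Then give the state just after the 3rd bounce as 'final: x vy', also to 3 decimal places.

Arc 1: start y=3.830, vy=12.590 → t=2.792, apex=11.755, x_land=39.288, impact vy=-15.333
  bounce: vy ← 0.65·15.333 = 9.967
Arc 2: start y=0.000, vy=9.967 → t=1.993, apex=4.967, x_land=67.334, impact vy=-9.967
  bounce: vy ← 0.65·9.967 = 6.478
Arc 3: start y=0.000, vy=6.478 → t=1.296, apex=2.098, x_land=85.564, impact vy=-6.478
  bounce: vy ← 0.65·6.478 = 4.211

1 2.792 11.755 39.288
2 1.993 4.967 67.334
3 1.296 2.098 85.564
final: 85.564 4.211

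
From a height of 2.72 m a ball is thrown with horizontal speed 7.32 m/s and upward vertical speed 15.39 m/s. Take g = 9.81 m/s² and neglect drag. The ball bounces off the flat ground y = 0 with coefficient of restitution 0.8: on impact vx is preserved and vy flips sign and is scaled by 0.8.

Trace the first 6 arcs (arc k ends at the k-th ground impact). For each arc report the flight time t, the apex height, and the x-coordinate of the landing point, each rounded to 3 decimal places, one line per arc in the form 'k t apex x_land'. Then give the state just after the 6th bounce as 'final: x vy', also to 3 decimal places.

Arc 1: start y=2.720, vy=15.390 → t=3.305, apex=14.792, x_land=24.195, impact vy=-17.036
  bounce: vy ← 0.8·17.036 = 13.629
Arc 2: start y=0.000, vy=13.629 → t=2.779, apex=9.467, x_land=44.534, impact vy=-13.629
  bounce: vy ← 0.8·13.629 = 10.903
Arc 3: start y=0.000, vy=10.903 → t=2.223, apex=6.059, x_land=60.805, impact vy=-10.903
  bounce: vy ← 0.8·10.903 = 8.722
Arc 4: start y=0.000, vy=8.722 → t=1.778, apex=3.878, x_land=73.822, impact vy=-8.722
  bounce: vy ← 0.8·8.722 = 6.978
Arc 5: start y=0.000, vy=6.978 → t=1.423, apex=2.482, x_land=84.235, impact vy=-6.978
  bounce: vy ← 0.8·6.978 = 5.582
Arc 6: start y=0.000, vy=5.582 → t=1.138, apex=1.588, x_land=92.566, impact vy=-5.582
  bounce: vy ← 0.8·5.582 = 4.466

1 3.305 14.792 24.195
2 2.779 9.467 44.534
3 2.223 6.059 60.805
4 1.778 3.878 73.822
5 1.423 2.482 84.235
6 1.138 1.588 92.566
final: 92.566 4.466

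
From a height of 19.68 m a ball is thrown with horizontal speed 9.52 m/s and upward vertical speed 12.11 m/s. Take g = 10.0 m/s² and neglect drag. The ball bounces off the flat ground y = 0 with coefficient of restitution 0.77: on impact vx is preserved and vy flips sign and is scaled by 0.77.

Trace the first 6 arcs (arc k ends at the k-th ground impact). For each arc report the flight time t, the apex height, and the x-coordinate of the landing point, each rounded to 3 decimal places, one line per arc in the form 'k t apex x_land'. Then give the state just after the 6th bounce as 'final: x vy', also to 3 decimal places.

Arc 1: start y=19.680, vy=12.110 → t=3.535, apex=27.013, x_land=33.656, impact vy=-23.243
  bounce: vy ← 0.77·23.243 = 17.897
Arc 2: start y=0.000, vy=17.897 → t=3.579, apex=16.016, x_land=67.733, impact vy=-17.897
  bounce: vy ← 0.77·17.897 = 13.781
Arc 3: start y=0.000, vy=13.781 → t=2.756, apex=9.496, x_land=93.972, impact vy=-13.781
  bounce: vy ← 0.77·13.781 = 10.611
Arc 4: start y=0.000, vy=10.611 → t=2.122, apex=5.630, x_land=114.176, impact vy=-10.611
  bounce: vy ← 0.77·10.611 = 8.171
Arc 5: start y=0.000, vy=8.171 → t=1.634, apex=3.338, x_land=129.733, impact vy=-8.171
  bounce: vy ← 0.77·8.171 = 6.291
Arc 6: start y=0.000, vy=6.291 → t=1.258, apex=1.979, x_land=141.712, impact vy=-6.291
  bounce: vy ← 0.77·6.291 = 4.844

1 3.535 27.013 33.656
2 3.579 16.016 67.733
3 2.756 9.496 93.972
4 2.122 5.630 114.176
5 1.634 3.338 129.733
6 1.258 1.979 141.712
final: 141.712 4.844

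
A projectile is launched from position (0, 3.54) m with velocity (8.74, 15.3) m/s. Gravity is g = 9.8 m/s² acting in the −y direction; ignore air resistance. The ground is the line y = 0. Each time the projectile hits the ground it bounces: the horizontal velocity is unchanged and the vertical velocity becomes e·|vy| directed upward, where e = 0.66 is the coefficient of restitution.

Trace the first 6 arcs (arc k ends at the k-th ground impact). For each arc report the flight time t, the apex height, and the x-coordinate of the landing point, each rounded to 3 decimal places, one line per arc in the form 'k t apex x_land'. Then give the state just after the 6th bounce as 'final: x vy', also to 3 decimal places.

1 3.339 15.483 29.181
2 2.346 6.745 49.689
3 1.549 2.938 63.224
4 1.022 1.280 72.158
5 0.675 0.557 78.054
6 0.445 0.243 81.945
final: 81.945 1.440

Arc 1: start y=3.540, vy=15.300 → t=3.339, apex=15.483, x_land=29.181, impact vy=-17.421
  bounce: vy ← 0.66·17.421 = 11.498
Arc 2: start y=0.000, vy=11.498 → t=2.346, apex=6.745, x_land=49.689, impact vy=-11.498
  bounce: vy ← 0.66·11.498 = 7.588
Arc 3: start y=0.000, vy=7.588 → t=1.549, apex=2.938, x_land=63.224, impact vy=-7.588
  bounce: vy ← 0.66·7.588 = 5.008
Arc 4: start y=0.000, vy=5.008 → t=1.022, apex=1.280, x_land=72.158, impact vy=-5.008
  bounce: vy ← 0.66·5.008 = 3.305
Arc 5: start y=0.000, vy=3.305 → t=0.675, apex=0.557, x_land=78.054, impact vy=-3.305
  bounce: vy ← 0.66·3.305 = 2.182
Arc 6: start y=0.000, vy=2.182 → t=0.445, apex=0.243, x_land=81.945, impact vy=-2.182
  bounce: vy ← 0.66·2.182 = 1.440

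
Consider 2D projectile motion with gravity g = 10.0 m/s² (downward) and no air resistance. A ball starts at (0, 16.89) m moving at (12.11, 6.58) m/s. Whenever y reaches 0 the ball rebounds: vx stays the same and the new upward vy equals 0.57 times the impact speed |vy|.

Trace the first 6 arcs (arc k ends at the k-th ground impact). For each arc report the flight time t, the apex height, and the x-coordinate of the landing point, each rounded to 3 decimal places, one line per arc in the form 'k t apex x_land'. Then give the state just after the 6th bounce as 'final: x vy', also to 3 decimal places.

Arc 1: start y=16.890, vy=6.580 → t=2.610, apex=19.055, x_land=31.609, impact vy=-19.522
  bounce: vy ← 0.57·19.522 = 11.127
Arc 2: start y=0.000, vy=11.127 → t=2.225, apex=6.191, x_land=58.560, impact vy=-11.127
  bounce: vy ← 0.57·11.127 = 6.343
Arc 3: start y=0.000, vy=6.343 → t=1.269, apex=2.011, x_land=73.921, impact vy=-6.343
  bounce: vy ← 0.57·6.343 = 3.615
Arc 4: start y=0.000, vy=3.615 → t=0.723, apex=0.654, x_land=82.678, impact vy=-3.615
  bounce: vy ← 0.57·3.615 = 2.061
Arc 5: start y=0.000, vy=2.061 → t=0.412, apex=0.212, x_land=87.669, impact vy=-2.061
  bounce: vy ← 0.57·2.061 = 1.175
Arc 6: start y=0.000, vy=1.175 → t=0.235, apex=0.069, x_land=90.514, impact vy=-1.175
  bounce: vy ← 0.57·1.175 = 0.670

1 2.610 19.055 31.609
2 2.225 6.191 58.560
3 1.269 2.011 73.921
4 0.723 0.654 82.678
5 0.412 0.212 87.669
6 0.235 0.069 90.514
final: 90.514 0.670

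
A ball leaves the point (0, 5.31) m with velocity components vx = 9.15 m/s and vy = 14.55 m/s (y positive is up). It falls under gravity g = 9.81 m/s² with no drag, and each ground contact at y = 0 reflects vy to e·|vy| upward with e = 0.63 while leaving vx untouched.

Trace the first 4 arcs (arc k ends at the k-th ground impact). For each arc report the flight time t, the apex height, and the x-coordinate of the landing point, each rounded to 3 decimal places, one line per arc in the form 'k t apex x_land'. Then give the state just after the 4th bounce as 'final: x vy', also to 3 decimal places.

1 3.295 16.100 30.148
2 2.283 6.390 51.036
3 1.438 2.536 64.195
4 0.906 1.007 72.485
final: 72.485 2.800

Arc 1: start y=5.310, vy=14.550 → t=3.295, apex=16.100, x_land=30.148, impact vy=-17.773
  bounce: vy ← 0.63·17.773 = 11.197
Arc 2: start y=0.000, vy=11.197 → t=2.283, apex=6.390, x_land=51.036, impact vy=-11.197
  bounce: vy ← 0.63·11.197 = 7.054
Arc 3: start y=0.000, vy=7.054 → t=1.438, apex=2.536, x_land=64.195, impact vy=-7.054
  bounce: vy ← 0.63·7.054 = 4.444
Arc 4: start y=0.000, vy=4.444 → t=0.906, apex=1.007, x_land=72.485, impact vy=-4.444
  bounce: vy ← 0.63·4.444 = 2.800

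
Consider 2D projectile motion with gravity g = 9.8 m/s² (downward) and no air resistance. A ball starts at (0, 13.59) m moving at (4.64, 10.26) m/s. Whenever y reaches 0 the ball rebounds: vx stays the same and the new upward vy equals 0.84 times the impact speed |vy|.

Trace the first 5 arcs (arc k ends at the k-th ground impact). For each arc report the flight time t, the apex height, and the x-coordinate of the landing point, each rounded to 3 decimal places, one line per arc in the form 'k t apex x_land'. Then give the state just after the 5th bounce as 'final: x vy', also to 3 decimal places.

1 3.014 18.961 13.985
2 3.305 13.379 29.319
3 2.776 9.440 42.200
4 2.332 6.661 53.020
5 1.959 4.700 62.108
final: 62.108 8.062

Arc 1: start y=13.590, vy=10.260 → t=3.014, apex=18.961, x_land=13.985, impact vy=-19.278
  bounce: vy ← 0.84·19.278 = 16.193
Arc 2: start y=0.000, vy=16.193 → t=3.305, apex=13.379, x_land=29.319, impact vy=-16.193
  bounce: vy ← 0.84·16.193 = 13.602
Arc 3: start y=0.000, vy=13.602 → t=2.776, apex=9.440, x_land=42.200, impact vy=-13.602
  bounce: vy ← 0.84·13.602 = 11.426
Arc 4: start y=0.000, vy=11.426 → t=2.332, apex=6.661, x_land=53.020, impact vy=-11.426
  bounce: vy ← 0.84·11.426 = 9.598
Arc 5: start y=0.000, vy=9.598 → t=1.959, apex=4.700, x_land=62.108, impact vy=-9.598
  bounce: vy ← 0.84·9.598 = 8.062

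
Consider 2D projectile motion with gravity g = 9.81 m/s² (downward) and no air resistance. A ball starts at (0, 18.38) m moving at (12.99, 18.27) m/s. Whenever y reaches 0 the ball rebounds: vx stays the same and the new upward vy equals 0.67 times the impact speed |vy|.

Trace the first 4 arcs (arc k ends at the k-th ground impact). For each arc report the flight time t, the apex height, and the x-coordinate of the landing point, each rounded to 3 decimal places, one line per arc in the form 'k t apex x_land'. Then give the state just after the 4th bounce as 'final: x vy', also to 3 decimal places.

1 4.549 35.393 59.086
2 3.600 15.888 105.844
3 2.412 7.132 137.171
4 1.616 3.202 158.161
final: 158.161 5.310

Arc 1: start y=18.380, vy=18.270 → t=4.549, apex=35.393, x_land=59.086, impact vy=-26.352
  bounce: vy ← 0.67·26.352 = 17.656
Arc 2: start y=0.000, vy=17.656 → t=3.600, apex=15.888, x_land=105.844, impact vy=-17.656
  bounce: vy ← 0.67·17.656 = 11.829
Arc 3: start y=0.000, vy=11.829 → t=2.412, apex=7.132, x_land=137.171, impact vy=-11.829
  bounce: vy ← 0.67·11.829 = 7.926
Arc 4: start y=0.000, vy=7.926 → t=1.616, apex=3.202, x_land=158.161, impact vy=-7.926
  bounce: vy ← 0.67·7.926 = 5.310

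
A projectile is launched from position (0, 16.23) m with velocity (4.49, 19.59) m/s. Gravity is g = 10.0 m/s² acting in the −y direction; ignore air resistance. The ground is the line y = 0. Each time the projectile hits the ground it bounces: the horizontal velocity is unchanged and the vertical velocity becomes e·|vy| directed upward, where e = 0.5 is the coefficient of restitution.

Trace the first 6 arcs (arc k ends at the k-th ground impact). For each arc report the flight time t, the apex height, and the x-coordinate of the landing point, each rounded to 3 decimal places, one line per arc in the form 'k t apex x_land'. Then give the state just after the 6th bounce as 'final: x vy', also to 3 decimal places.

Arc 1: start y=16.230, vy=19.590 → t=4.621, apex=35.418, x_land=20.746, impact vy=-26.615
  bounce: vy ← 0.5·26.615 = 13.308
Arc 2: start y=0.000, vy=13.308 → t=2.662, apex=8.855, x_land=32.696, impact vy=-13.308
  bounce: vy ← 0.5·13.308 = 6.654
Arc 3: start y=0.000, vy=6.654 → t=1.331, apex=2.214, x_land=38.671, impact vy=-6.654
  bounce: vy ← 0.5·6.654 = 3.327
Arc 4: start y=0.000, vy=3.327 → t=0.665, apex=0.553, x_land=41.659, impact vy=-3.327
  bounce: vy ← 0.5·3.327 = 1.663
Arc 5: start y=0.000, vy=1.663 → t=0.333, apex=0.138, x_land=43.153, impact vy=-1.663
  bounce: vy ← 0.5·1.663 = 0.832
Arc 6: start y=0.000, vy=0.832 → t=0.166, apex=0.035, x_land=43.900, impact vy=-0.832
  bounce: vy ← 0.5·0.832 = 0.416

1 4.621 35.418 20.746
2 2.662 8.855 32.696
3 1.331 2.214 38.671
4 0.665 0.553 41.659
5 0.333 0.138 43.153
6 0.166 0.035 43.900
final: 43.900 0.416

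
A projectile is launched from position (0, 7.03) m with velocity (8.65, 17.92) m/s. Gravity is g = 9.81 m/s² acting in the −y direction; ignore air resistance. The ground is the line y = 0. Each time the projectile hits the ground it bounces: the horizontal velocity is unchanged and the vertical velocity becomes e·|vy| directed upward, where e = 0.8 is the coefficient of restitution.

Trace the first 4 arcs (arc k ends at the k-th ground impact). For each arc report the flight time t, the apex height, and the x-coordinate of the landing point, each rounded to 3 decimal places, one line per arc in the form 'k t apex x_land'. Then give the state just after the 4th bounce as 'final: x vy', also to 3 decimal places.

Arc 1: start y=7.030, vy=17.920 → t=4.011, apex=23.397, x_land=34.693, impact vy=-21.426
  bounce: vy ← 0.8·21.426 = 17.140
Arc 2: start y=0.000, vy=17.140 → t=3.494, apex=14.974, x_land=64.920, impact vy=-17.140
  bounce: vy ← 0.8·17.140 = 13.712
Arc 3: start y=0.000, vy=13.712 → t=2.796, apex=9.584, x_land=89.102, impact vy=-13.712
  bounce: vy ← 0.8·13.712 = 10.970
Arc 4: start y=0.000, vy=10.970 → t=2.236, apex=6.133, x_land=108.448, impact vy=-10.970
  bounce: vy ← 0.8·10.970 = 8.776

1 4.011 23.397 34.693
2 3.494 14.974 64.920
3 2.796 9.584 89.102
4 2.236 6.133 108.448
final: 108.448 8.776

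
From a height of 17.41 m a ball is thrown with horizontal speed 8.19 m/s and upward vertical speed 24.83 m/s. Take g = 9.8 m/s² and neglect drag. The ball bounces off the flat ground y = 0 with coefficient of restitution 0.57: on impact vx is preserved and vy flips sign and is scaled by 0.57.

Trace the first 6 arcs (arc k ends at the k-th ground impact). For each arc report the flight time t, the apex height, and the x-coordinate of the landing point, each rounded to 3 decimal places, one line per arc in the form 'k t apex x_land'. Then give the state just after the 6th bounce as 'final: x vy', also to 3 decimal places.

1 5.692 48.866 46.614
2 3.600 15.876 76.099
3 2.052 5.158 92.905
4 1.170 1.676 102.484
5 0.667 0.545 107.945
6 0.380 0.177 111.057
final: 111.057 1.061

Arc 1: start y=17.410, vy=24.830 → t=5.692, apex=48.866, x_land=46.614, impact vy=-30.948
  bounce: vy ← 0.57·30.948 = 17.640
Arc 2: start y=0.000, vy=17.640 → t=3.600, apex=15.876, x_land=76.099, impact vy=-17.640
  bounce: vy ← 0.57·17.640 = 10.055
Arc 3: start y=0.000, vy=10.055 → t=2.052, apex=5.158, x_land=92.905, impact vy=-10.055
  bounce: vy ← 0.57·10.055 = 5.731
Arc 4: start y=0.000, vy=5.731 → t=1.170, apex=1.676, x_land=102.484, impact vy=-5.731
  bounce: vy ← 0.57·5.731 = 3.267
Arc 5: start y=0.000, vy=3.267 → t=0.667, apex=0.545, x_land=107.945, impact vy=-3.267
  bounce: vy ← 0.57·3.267 = 1.862
Arc 6: start y=0.000, vy=1.862 → t=0.380, apex=0.177, x_land=111.057, impact vy=-1.862
  bounce: vy ← 0.57·1.862 = 1.061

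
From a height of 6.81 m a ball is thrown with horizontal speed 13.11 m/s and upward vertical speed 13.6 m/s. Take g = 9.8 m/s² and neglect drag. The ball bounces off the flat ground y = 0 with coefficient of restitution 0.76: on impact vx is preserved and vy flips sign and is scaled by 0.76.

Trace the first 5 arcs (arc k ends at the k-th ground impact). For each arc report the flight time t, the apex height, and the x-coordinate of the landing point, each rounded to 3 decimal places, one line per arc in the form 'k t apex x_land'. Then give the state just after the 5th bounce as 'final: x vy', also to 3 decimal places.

1 3.209 16.247 42.065
2 2.768 9.384 78.351
3 2.103 5.420 105.928
4 1.599 3.131 126.886
5 1.215 1.808 142.814
final: 142.814 4.525

Arc 1: start y=6.810, vy=13.600 → t=3.209, apex=16.247, x_land=42.065, impact vy=-17.845
  bounce: vy ← 0.76·17.845 = 13.562
Arc 2: start y=0.000, vy=13.562 → t=2.768, apex=9.384, x_land=78.351, impact vy=-13.562
  bounce: vy ← 0.76·13.562 = 10.307
Arc 3: start y=0.000, vy=10.307 → t=2.103, apex=5.420, x_land=105.928, impact vy=-10.307
  bounce: vy ← 0.76·10.307 = 7.833
Arc 4: start y=0.000, vy=7.833 → t=1.599, apex=3.131, x_land=126.886, impact vy=-7.833
  bounce: vy ← 0.76·7.833 = 5.953
Arc 5: start y=0.000, vy=5.953 → t=1.215, apex=1.808, x_land=142.814, impact vy=-5.953
  bounce: vy ← 0.76·5.953 = 4.525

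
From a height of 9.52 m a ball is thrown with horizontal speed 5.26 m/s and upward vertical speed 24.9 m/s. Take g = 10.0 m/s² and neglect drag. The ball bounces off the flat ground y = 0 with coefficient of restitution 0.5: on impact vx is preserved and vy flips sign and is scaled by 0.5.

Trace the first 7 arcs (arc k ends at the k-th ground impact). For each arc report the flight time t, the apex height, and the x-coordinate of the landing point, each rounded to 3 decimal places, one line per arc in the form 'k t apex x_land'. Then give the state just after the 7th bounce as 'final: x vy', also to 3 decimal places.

Arc 1: start y=9.520, vy=24.900 → t=5.337, apex=40.520, x_land=28.071, impact vy=-28.468
  bounce: vy ← 0.5·28.468 = 14.234
Arc 2: start y=0.000, vy=14.234 → t=2.847, apex=10.130, x_land=43.045, impact vy=-14.234
  bounce: vy ← 0.5·14.234 = 7.117
Arc 3: start y=0.000, vy=7.117 → t=1.423, apex=2.533, x_land=50.532, impact vy=-7.117
  bounce: vy ← 0.5·7.117 = 3.558
Arc 4: start y=0.000, vy=3.558 → t=0.712, apex=0.633, x_land=54.276, impact vy=-3.558
  bounce: vy ← 0.5·3.558 = 1.779
Arc 5: start y=0.000, vy=1.779 → t=0.356, apex=0.158, x_land=56.148, impact vy=-1.779
  bounce: vy ← 0.5·1.779 = 0.890
Arc 6: start y=0.000, vy=0.890 → t=0.178, apex=0.040, x_land=57.084, impact vy=-0.890
  bounce: vy ← 0.5·0.890 = 0.445
Arc 7: start y=0.000, vy=0.445 → t=0.089, apex=0.010, x_land=57.551, impact vy=-0.445
  bounce: vy ← 0.5·0.445 = 0.222

1 5.337 40.520 28.071
2 2.847 10.130 43.045
3 1.423 2.533 50.532
4 0.712 0.633 54.276
5 0.356 0.158 56.148
6 0.178 0.040 57.084
7 0.089 0.010 57.551
final: 57.551 0.222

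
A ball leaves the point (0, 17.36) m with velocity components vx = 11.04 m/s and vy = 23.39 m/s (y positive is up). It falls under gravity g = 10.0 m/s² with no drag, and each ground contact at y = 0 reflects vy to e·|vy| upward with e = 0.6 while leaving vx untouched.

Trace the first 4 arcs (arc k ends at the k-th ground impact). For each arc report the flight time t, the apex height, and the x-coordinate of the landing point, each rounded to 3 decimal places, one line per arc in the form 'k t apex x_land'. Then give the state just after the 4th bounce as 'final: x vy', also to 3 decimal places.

1 5.329 44.715 58.837
2 3.589 16.097 98.455
3 2.153 5.795 122.226
4 1.292 2.086 136.488
final: 136.488 3.876

Arc 1: start y=17.360, vy=23.390 → t=5.329, apex=44.715, x_land=58.837, impact vy=-29.905
  bounce: vy ← 0.6·29.905 = 17.943
Arc 2: start y=0.000, vy=17.943 → t=3.589, apex=16.097, x_land=98.455, impact vy=-17.943
  bounce: vy ← 0.6·17.943 = 10.766
Arc 3: start y=0.000, vy=10.766 → t=2.153, apex=5.795, x_land=122.226, impact vy=-10.766
  bounce: vy ← 0.6·10.766 = 6.459
Arc 4: start y=0.000, vy=6.459 → t=1.292, apex=2.086, x_land=136.488, impact vy=-6.459
  bounce: vy ← 0.6·6.459 = 3.876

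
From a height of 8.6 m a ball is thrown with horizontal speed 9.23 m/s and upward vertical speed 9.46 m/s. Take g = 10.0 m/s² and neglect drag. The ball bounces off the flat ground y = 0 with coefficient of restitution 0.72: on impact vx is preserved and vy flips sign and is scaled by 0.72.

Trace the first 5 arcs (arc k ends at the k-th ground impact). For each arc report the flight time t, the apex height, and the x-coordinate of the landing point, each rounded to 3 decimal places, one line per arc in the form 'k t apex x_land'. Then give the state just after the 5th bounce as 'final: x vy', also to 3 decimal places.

1 2.563 13.075 23.657
2 2.329 6.778 45.150
3 1.677 3.514 60.625
4 1.207 1.821 71.767
5 0.869 0.944 79.789
final: 79.789 3.129

Arc 1: start y=8.600, vy=9.460 → t=2.563, apex=13.075, x_land=23.657, impact vy=-16.171
  bounce: vy ← 0.72·16.171 = 11.643
Arc 2: start y=0.000, vy=11.643 → t=2.329, apex=6.778, x_land=45.150, impact vy=-11.643
  bounce: vy ← 0.72·11.643 = 8.383
Arc 3: start y=0.000, vy=8.383 → t=1.677, apex=3.514, x_land=60.625, impact vy=-8.383
  bounce: vy ← 0.72·8.383 = 6.036
Arc 4: start y=0.000, vy=6.036 → t=1.207, apex=1.821, x_land=71.767, impact vy=-6.036
  bounce: vy ← 0.72·6.036 = 4.346
Arc 5: start y=0.000, vy=4.346 → t=0.869, apex=0.944, x_land=79.789, impact vy=-4.346
  bounce: vy ← 0.72·4.346 = 3.129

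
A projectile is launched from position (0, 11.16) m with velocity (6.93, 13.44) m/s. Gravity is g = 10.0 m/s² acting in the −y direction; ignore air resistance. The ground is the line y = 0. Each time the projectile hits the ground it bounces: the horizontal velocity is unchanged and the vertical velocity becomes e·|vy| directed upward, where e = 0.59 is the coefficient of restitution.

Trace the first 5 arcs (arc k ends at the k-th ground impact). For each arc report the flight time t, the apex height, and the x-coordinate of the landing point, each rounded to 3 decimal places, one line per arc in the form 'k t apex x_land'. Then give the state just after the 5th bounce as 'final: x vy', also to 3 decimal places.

1 3.354 20.192 23.240
2 2.371 7.029 39.673
3 1.399 2.447 49.369
4 0.825 0.852 55.089
5 0.487 0.296 58.464
final: 58.464 1.437

Arc 1: start y=11.160, vy=13.440 → t=3.354, apex=20.192, x_land=23.240, impact vy=-20.096
  bounce: vy ← 0.59·20.096 = 11.856
Arc 2: start y=0.000, vy=11.856 → t=2.371, apex=7.029, x_land=39.673, impact vy=-11.856
  bounce: vy ← 0.59·11.856 = 6.995
Arc 3: start y=0.000, vy=6.995 → t=1.399, apex=2.447, x_land=49.369, impact vy=-6.995
  bounce: vy ← 0.59·6.995 = 4.127
Arc 4: start y=0.000, vy=4.127 → t=0.825, apex=0.852, x_land=55.089, impact vy=-4.127
  bounce: vy ← 0.59·4.127 = 2.435
Arc 5: start y=0.000, vy=2.435 → t=0.487, apex=0.296, x_land=58.464, impact vy=-2.435
  bounce: vy ← 0.59·2.435 = 1.437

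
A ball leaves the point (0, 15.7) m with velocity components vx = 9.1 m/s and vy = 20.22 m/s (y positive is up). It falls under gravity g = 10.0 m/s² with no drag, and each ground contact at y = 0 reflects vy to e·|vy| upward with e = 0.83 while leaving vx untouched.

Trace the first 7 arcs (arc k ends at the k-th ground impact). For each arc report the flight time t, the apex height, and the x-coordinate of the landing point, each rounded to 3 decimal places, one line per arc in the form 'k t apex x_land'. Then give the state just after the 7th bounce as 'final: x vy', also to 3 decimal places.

Arc 1: start y=15.700, vy=20.220 → t=4.711, apex=36.142, x_land=42.866, impact vy=-26.886
  bounce: vy ← 0.83·26.886 = 22.315
Arc 2: start y=0.000, vy=22.315 → t=4.463, apex=24.899, x_land=83.480, impact vy=-22.315
  bounce: vy ← 0.83·22.315 = 18.522
Arc 3: start y=0.000, vy=18.522 → t=3.704, apex=17.153, x_land=117.189, impact vy=-18.522
  bounce: vy ← 0.83·18.522 = 15.373
Arc 4: start y=0.000, vy=15.373 → t=3.075, apex=11.816, x_land=145.168, impact vy=-15.373
  bounce: vy ← 0.83·15.373 = 12.760
Arc 5: start y=0.000, vy=12.760 → t=2.552, apex=8.140, x_land=168.391, impact vy=-12.760
  bounce: vy ← 0.83·12.760 = 10.590
Arc 6: start y=0.000, vy=10.590 → t=2.118, apex=5.608, x_land=187.665, impact vy=-10.590
  bounce: vy ← 0.83·10.590 = 8.790
Arc 7: start y=0.000, vy=8.790 → t=1.758, apex=3.863, x_land=203.663, impact vy=-8.790
  bounce: vy ← 0.83·8.790 = 7.296

1 4.711 36.142 42.866
2 4.463 24.899 83.480
3 3.704 17.153 117.189
4 3.075 11.816 145.168
5 2.552 8.140 168.391
6 2.118 5.608 187.665
7 1.758 3.863 203.663
final: 203.663 7.296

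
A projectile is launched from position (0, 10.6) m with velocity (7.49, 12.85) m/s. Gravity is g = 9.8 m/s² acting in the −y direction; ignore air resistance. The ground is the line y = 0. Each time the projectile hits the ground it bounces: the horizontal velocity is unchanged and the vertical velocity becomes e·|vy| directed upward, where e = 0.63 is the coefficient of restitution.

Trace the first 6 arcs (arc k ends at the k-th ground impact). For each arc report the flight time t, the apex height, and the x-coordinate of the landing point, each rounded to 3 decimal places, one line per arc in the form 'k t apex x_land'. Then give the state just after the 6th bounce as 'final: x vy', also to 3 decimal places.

1 3.282 19.025 24.580
2 2.483 7.551 43.175
3 1.564 2.997 54.891
4 0.985 1.189 62.271
5 0.621 0.472 66.921
6 0.391 0.187 69.850
final: 69.850 1.207

Arc 1: start y=10.600, vy=12.850 → t=3.282, apex=19.025, x_land=24.580, impact vy=-19.310
  bounce: vy ← 0.63·19.310 = 12.165
Arc 2: start y=0.000, vy=12.165 → t=2.483, apex=7.551, x_land=43.175, impact vy=-12.165
  bounce: vy ← 0.63·12.165 = 7.664
Arc 3: start y=0.000, vy=7.664 → t=1.564, apex=2.997, x_land=54.891, impact vy=-7.664
  bounce: vy ← 0.63·7.664 = 4.828
Arc 4: start y=0.000, vy=4.828 → t=0.985, apex=1.189, x_land=62.271, impact vy=-4.828
  bounce: vy ← 0.63·4.828 = 3.042
Arc 5: start y=0.000, vy=3.042 → t=0.621, apex=0.472, x_land=66.921, impact vy=-3.042
  bounce: vy ← 0.63·3.042 = 1.916
Arc 6: start y=0.000, vy=1.916 → t=0.391, apex=0.187, x_land=69.850, impact vy=-1.916
  bounce: vy ← 0.63·1.916 = 1.207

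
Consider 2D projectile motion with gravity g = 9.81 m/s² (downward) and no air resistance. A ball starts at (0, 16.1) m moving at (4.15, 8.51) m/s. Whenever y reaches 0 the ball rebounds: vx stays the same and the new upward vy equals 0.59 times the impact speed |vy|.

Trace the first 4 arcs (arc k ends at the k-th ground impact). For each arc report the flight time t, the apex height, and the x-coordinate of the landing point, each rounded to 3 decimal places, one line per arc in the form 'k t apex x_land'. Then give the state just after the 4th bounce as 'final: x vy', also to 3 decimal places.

1 2.876 19.791 11.936
2 2.370 6.889 21.773
3 1.398 2.398 27.576
4 0.825 0.835 31.001
final: 31.001 2.388

Arc 1: start y=16.100, vy=8.510 → t=2.876, apex=19.791, x_land=11.936, impact vy=-19.705
  bounce: vy ← 0.59·19.705 = 11.626
Arc 2: start y=0.000, vy=11.626 → t=2.370, apex=6.889, x_land=21.773, impact vy=-11.626
  bounce: vy ← 0.59·11.626 = 6.859
Arc 3: start y=0.000, vy=6.859 → t=1.398, apex=2.398, x_land=27.576, impact vy=-6.859
  bounce: vy ← 0.59·6.859 = 4.047
Arc 4: start y=0.000, vy=4.047 → t=0.825, apex=0.835, x_land=31.001, impact vy=-4.047
  bounce: vy ← 0.59·4.047 = 2.388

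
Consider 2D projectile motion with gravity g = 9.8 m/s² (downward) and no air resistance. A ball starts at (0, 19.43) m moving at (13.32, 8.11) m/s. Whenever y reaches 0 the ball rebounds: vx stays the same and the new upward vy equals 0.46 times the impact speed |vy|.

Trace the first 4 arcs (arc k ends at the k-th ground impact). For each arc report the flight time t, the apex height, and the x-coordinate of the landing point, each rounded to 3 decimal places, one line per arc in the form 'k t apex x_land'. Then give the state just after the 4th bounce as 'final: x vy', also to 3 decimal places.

1 2.984 22.786 39.746
2 1.984 4.821 66.172
3 0.913 1.020 78.328
4 0.420 0.216 83.920
final: 83.920 0.946

Arc 1: start y=19.430, vy=8.110 → t=2.984, apex=22.786, x_land=39.746, impact vy=-21.133
  bounce: vy ← 0.46·21.133 = 9.721
Arc 2: start y=0.000, vy=9.721 → t=1.984, apex=4.821, x_land=66.172, impact vy=-9.721
  bounce: vy ← 0.46·9.721 = 4.472
Arc 3: start y=0.000, vy=4.472 → t=0.913, apex=1.020, x_land=78.328, impact vy=-4.472
  bounce: vy ← 0.46·4.472 = 2.057
Arc 4: start y=0.000, vy=2.057 → t=0.420, apex=0.216, x_land=83.920, impact vy=-2.057
  bounce: vy ← 0.46·2.057 = 0.946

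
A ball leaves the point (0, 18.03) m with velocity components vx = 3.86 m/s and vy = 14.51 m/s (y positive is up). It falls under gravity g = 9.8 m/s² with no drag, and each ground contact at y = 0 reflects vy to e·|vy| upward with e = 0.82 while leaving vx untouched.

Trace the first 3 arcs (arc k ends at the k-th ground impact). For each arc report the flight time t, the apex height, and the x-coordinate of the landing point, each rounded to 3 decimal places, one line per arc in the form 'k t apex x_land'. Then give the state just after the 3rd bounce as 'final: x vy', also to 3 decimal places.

Arc 1: start y=18.030, vy=14.510 → t=3.904, apex=28.772, x_land=15.069, impact vy=-23.747
  bounce: vy ← 0.82·23.747 = 19.473
Arc 2: start y=0.000, vy=19.473 → t=3.974, apex=19.346, x_land=30.408, impact vy=-19.473
  bounce: vy ← 0.82·19.473 = 15.968
Arc 3: start y=0.000, vy=15.968 → t=3.259, apex=13.008, x_land=42.987, impact vy=-15.968
  bounce: vy ← 0.82·15.968 = 13.093

1 3.904 28.772 15.069
2 3.974 19.346 30.408
3 3.259 13.008 42.987
final: 42.987 13.093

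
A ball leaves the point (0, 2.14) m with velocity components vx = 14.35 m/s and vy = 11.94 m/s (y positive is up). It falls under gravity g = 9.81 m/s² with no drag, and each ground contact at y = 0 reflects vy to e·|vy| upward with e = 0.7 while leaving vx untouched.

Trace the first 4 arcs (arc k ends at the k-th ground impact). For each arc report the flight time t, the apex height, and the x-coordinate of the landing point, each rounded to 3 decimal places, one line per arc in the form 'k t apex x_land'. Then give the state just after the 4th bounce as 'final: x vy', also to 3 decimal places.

1 2.602 9.406 37.338
2 1.939 4.609 65.158
3 1.357 2.258 84.633
4 0.950 1.107 98.265
final: 98.265 3.262

Arc 1: start y=2.140, vy=11.940 → t=2.602, apex=9.406, x_land=37.338, impact vy=-13.585
  bounce: vy ← 0.7·13.585 = 9.509
Arc 2: start y=0.000, vy=9.509 → t=1.939, apex=4.609, x_land=65.158, impact vy=-9.509
  bounce: vy ← 0.7·9.509 = 6.657
Arc 3: start y=0.000, vy=6.657 → t=1.357, apex=2.258, x_land=84.633, impact vy=-6.657
  bounce: vy ← 0.7·6.657 = 4.660
Arc 4: start y=0.000, vy=4.660 → t=0.950, apex=1.107, x_land=98.265, impact vy=-4.660
  bounce: vy ← 0.7·4.660 = 3.262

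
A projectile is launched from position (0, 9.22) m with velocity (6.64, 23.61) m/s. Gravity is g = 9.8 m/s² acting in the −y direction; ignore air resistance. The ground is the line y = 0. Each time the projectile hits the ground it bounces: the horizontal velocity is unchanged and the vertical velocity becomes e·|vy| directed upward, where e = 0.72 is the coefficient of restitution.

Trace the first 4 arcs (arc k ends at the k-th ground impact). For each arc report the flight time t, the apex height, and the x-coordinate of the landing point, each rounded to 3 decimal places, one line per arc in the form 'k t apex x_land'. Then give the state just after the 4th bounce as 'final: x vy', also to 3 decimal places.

Arc 1: start y=9.220, vy=23.610 → t=5.182, apex=37.660, x_land=34.405, impact vy=-27.169
  bounce: vy ← 0.72·27.169 = 19.562
Arc 2: start y=0.000, vy=19.562 → t=3.992, apex=19.523, x_land=60.913, impact vy=-19.562
  bounce: vy ← 0.72·19.562 = 14.084
Arc 3: start y=0.000, vy=14.084 → t=2.874, apex=10.121, x_land=79.999, impact vy=-14.084
  bounce: vy ← 0.72·14.084 = 10.141
Arc 4: start y=0.000, vy=10.141 → t=2.070, apex=5.247, x_land=93.740, impact vy=-10.141
  bounce: vy ← 0.72·10.141 = 7.301

1 5.182 37.660 34.405
2 3.992 19.523 60.913
3 2.874 10.121 79.999
4 2.070 5.247 93.740
final: 93.740 7.301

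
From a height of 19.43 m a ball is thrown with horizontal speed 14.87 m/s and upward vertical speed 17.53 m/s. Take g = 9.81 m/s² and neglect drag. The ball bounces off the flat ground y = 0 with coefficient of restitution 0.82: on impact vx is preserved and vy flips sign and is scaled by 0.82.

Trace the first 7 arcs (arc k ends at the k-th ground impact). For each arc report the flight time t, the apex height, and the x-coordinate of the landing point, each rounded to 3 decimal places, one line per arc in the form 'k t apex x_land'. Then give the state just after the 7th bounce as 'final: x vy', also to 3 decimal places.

Arc 1: start y=19.430, vy=17.530 → t=4.462, apex=35.093, x_land=66.346, impact vy=-26.240
  bounce: vy ← 0.82·26.240 = 21.516
Arc 2: start y=0.000, vy=21.516 → t=4.387, apex=23.596, x_land=131.575, impact vy=-21.516
  bounce: vy ← 0.82·21.516 = 17.644
Arc 3: start y=0.000, vy=17.644 → t=3.597, apex=15.866, x_land=185.063, impact vy=-17.644
  bounce: vy ← 0.82·17.644 = 14.468
Arc 4: start y=0.000, vy=14.468 → t=2.950, apex=10.668, x_land=228.924, impact vy=-14.468
  bounce: vy ← 0.82·14.468 = 11.864
Arc 5: start y=0.000, vy=11.864 → t=2.419, apex=7.173, x_land=264.889, impact vy=-11.864
  bounce: vy ← 0.82·11.864 = 9.728
Arc 6: start y=0.000, vy=9.728 → t=1.983, apex=4.823, x_land=294.381, impact vy=-9.728
  bounce: vy ← 0.82·9.728 = 7.977
Arc 7: start y=0.000, vy=7.977 → t=1.626, apex=3.243, x_land=318.564, impact vy=-7.977
  bounce: vy ← 0.82·7.977 = 6.541

1 4.462 35.093 66.346
2 4.387 23.596 131.575
3 3.597 15.866 185.063
4 2.950 10.668 228.924
5 2.419 7.173 264.889
6 1.983 4.823 294.381
7 1.626 3.243 318.564
final: 318.564 6.541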